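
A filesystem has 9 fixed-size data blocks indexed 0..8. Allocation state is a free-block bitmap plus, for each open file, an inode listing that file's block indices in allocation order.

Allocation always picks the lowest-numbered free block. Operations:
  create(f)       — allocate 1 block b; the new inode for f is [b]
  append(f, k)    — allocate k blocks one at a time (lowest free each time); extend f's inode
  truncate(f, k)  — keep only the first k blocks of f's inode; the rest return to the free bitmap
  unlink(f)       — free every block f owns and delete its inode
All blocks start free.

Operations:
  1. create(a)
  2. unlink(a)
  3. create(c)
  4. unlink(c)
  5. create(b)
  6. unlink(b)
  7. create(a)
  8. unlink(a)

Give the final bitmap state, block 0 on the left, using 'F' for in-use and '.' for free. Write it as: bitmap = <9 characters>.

create(a): bitmap=F........ | a=[0]
unlink(a): bitmap=......... | 
create(c): bitmap=F........ | c=[0]
unlink(c): bitmap=......... | 
create(b): bitmap=F........ | b=[0]
unlink(b): bitmap=......... | 
create(a): bitmap=F........ | a=[0]
unlink(a): bitmap=......... | 

bitmap = .........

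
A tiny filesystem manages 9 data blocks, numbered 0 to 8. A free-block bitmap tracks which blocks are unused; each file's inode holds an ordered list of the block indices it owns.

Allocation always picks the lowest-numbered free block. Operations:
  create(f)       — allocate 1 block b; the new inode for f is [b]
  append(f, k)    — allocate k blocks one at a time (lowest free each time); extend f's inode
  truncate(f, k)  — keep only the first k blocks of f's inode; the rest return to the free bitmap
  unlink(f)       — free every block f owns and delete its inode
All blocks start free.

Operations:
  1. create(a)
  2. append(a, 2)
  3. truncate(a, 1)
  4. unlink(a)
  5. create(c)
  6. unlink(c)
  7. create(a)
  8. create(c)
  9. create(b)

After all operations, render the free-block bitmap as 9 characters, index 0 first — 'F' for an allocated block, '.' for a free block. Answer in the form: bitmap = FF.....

create(a): bitmap=F........ | a=[0]
append(a, 2): bitmap=FFF...... | a=[0, 1, 2]
truncate(a, 1): bitmap=F........ | a=[0]
unlink(a): bitmap=......... | 
create(c): bitmap=F........ | c=[0]
unlink(c): bitmap=......... | 
create(a): bitmap=F........ | a=[0]
create(c): bitmap=FF....... | a=[0] c=[1]
create(b): bitmap=FFF...... | a=[0] b=[2] c=[1]

bitmap = FFF......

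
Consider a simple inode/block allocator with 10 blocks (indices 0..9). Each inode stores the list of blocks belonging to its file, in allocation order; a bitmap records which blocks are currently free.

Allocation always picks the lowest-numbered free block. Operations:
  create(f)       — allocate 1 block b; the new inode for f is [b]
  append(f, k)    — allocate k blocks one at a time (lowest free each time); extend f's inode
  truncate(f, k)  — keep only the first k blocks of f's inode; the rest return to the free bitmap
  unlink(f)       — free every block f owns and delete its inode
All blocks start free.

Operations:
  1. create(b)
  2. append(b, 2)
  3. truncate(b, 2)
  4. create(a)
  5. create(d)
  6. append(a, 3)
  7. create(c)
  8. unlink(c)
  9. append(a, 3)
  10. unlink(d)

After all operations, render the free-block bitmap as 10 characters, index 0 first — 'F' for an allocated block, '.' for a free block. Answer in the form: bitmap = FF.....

create(b): bitmap=F......... | b=[0]
append(b, 2): bitmap=FFF....... | b=[0, 1, 2]
truncate(b, 2): bitmap=FF........ | b=[0, 1]
create(a): bitmap=FFF....... | a=[2] b=[0, 1]
create(d): bitmap=FFFF...... | a=[2] b=[0, 1] d=[3]
append(a, 3): bitmap=FFFFFFF... | a=[2, 4, 5, 6] b=[0, 1] d=[3]
create(c): bitmap=FFFFFFFF.. | a=[2, 4, 5, 6] b=[0, 1] c=[7] d=[3]
unlink(c): bitmap=FFFFFFF... | a=[2, 4, 5, 6] b=[0, 1] d=[3]
append(a, 3): bitmap=FFFFFFFFFF | a=[2, 4, 5, 6, 7, 8, 9] b=[0, 1] d=[3]
unlink(d): bitmap=FFF.FFFFFF | a=[2, 4, 5, 6, 7, 8, 9] b=[0, 1]

bitmap = FFF.FFFFFF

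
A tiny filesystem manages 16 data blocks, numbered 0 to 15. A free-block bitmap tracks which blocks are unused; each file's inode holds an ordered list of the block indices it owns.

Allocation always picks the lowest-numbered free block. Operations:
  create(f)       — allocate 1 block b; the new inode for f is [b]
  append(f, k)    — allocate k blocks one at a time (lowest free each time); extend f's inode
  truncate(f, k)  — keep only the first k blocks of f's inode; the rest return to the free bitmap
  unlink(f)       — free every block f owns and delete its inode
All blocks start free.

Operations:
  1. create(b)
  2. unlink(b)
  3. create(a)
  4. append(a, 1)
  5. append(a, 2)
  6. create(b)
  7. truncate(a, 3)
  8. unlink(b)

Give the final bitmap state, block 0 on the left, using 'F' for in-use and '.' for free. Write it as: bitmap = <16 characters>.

bitmap = FFF.............

  1. create(b)  ⇒  F...............  {b→[0]}
  2. unlink(b)  ⇒  ................  {}
  3. create(a)  ⇒  F...............  {a→[0]}
  4. append(a, 1)  ⇒  FF..............  {a→[0, 1]}
  5. append(a, 2)  ⇒  FFFF............  {a→[0, 1, 2, 3]}
  6. create(b)  ⇒  FFFFF...........  {a→[0, 1, 2, 3]; b→[4]}
  7. truncate(a, 3)  ⇒  FFF.F...........  {a→[0, 1, 2]; b→[4]}
  8. unlink(b)  ⇒  FFF.............  {a→[0, 1, 2]}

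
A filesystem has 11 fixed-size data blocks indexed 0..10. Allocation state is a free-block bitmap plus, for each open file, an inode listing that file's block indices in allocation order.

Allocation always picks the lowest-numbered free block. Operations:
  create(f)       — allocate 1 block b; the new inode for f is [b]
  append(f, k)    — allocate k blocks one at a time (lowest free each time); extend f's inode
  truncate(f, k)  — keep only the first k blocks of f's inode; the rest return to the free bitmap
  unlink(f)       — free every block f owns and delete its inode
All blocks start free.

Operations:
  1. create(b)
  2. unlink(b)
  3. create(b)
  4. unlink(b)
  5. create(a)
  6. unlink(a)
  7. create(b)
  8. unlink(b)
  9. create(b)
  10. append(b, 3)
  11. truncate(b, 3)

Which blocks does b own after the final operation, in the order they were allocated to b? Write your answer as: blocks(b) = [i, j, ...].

blocks(b) = [0, 1, 2]

after create(b) → b:[0]  free=[F..........]
after unlink(b) →   free=[...........]
after create(b) → b:[0]  free=[F..........]
after unlink(b) →   free=[...........]
after create(a) → a:[0]  free=[F..........]
after unlink(a) →   free=[...........]
after create(b) → b:[0]  free=[F..........]
after unlink(b) →   free=[...........]
after create(b) → b:[0]  free=[F..........]
after append(b, 3) → b:[0, 1, 2, 3]  free=[FFFF.......]
after truncate(b, 3) → b:[0, 1, 2]  free=[FFF........]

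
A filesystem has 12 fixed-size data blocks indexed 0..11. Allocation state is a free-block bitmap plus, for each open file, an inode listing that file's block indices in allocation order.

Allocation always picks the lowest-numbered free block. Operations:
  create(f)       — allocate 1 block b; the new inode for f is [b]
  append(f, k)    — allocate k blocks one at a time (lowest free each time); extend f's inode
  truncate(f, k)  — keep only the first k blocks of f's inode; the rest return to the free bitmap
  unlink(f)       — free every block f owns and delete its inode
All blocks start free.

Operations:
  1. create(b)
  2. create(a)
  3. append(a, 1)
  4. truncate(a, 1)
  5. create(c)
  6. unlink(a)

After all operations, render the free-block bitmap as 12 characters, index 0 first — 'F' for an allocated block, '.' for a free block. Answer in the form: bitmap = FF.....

[1] create(b) — b=0 (map F...........)
[2] create(a) — a=1 b=0 (map FF..........)
[3] append(a, 1) — a=1,2 b=0 (map FFF.........)
[4] truncate(a, 1) — a=1 b=0 (map FF..........)
[5] create(c) — a=1 b=0 c=2 (map FFF.........)
[6] unlink(a) — b=0 c=2 (map F.F.........)

bitmap = F.F.........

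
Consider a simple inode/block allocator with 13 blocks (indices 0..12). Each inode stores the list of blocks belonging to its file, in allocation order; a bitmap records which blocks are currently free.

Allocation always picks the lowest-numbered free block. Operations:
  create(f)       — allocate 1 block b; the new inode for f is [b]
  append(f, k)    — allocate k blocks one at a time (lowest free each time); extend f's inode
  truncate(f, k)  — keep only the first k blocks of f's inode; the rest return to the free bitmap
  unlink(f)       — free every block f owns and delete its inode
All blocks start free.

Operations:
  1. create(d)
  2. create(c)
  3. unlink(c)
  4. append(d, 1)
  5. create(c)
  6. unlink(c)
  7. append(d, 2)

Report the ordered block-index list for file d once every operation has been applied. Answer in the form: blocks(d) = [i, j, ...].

blocks(d) = [0, 1, 2, 3]

[1] create(d) — d=0 (map F............)
[2] create(c) — c=1 d=0 (map FF...........)
[3] unlink(c) — d=0 (map F............)
[4] append(d, 1) — d=0,1 (map FF...........)
[5] create(c) — c=2 d=0,1 (map FFF..........)
[6] unlink(c) — d=0,1 (map FF...........)
[7] append(d, 2) — d=0,1,2,3 (map FFFF.........)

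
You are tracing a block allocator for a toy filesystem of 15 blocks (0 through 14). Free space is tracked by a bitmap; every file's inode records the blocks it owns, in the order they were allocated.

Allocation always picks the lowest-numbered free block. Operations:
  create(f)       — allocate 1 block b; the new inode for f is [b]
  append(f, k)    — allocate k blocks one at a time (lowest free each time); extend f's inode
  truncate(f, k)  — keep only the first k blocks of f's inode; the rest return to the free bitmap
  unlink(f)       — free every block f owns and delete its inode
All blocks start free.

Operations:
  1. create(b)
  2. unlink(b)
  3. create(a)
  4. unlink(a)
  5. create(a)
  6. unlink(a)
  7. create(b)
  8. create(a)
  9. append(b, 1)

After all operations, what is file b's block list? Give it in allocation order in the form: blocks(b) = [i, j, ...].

[1] create(b) — b=0 (map F..............)
[2] unlink(b) —  (map ...............)
[3] create(a) — a=0 (map F..............)
[4] unlink(a) —  (map ...............)
[5] create(a) — a=0 (map F..............)
[6] unlink(a) —  (map ...............)
[7] create(b) — b=0 (map F..............)
[8] create(a) — a=1 b=0 (map FF.............)
[9] append(b, 1) — a=1 b=0,2 (map FFF............)

blocks(b) = [0, 2]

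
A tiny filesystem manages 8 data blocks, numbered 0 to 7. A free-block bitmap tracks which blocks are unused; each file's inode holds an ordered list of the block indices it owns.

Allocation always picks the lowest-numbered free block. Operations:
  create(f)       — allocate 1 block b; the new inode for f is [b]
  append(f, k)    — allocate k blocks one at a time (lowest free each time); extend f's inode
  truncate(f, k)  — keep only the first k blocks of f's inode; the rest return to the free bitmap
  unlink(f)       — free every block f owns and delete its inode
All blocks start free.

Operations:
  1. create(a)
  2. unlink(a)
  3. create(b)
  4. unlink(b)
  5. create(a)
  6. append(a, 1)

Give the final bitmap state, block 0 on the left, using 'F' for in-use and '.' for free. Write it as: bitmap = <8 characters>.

bitmap = FF......

after create(a) → a:[0]  free=[F.......]
after unlink(a) →   free=[........]
after create(b) → b:[0]  free=[F.......]
after unlink(b) →   free=[........]
after create(a) → a:[0]  free=[F.......]
after append(a, 1) → a:[0, 1]  free=[FF......]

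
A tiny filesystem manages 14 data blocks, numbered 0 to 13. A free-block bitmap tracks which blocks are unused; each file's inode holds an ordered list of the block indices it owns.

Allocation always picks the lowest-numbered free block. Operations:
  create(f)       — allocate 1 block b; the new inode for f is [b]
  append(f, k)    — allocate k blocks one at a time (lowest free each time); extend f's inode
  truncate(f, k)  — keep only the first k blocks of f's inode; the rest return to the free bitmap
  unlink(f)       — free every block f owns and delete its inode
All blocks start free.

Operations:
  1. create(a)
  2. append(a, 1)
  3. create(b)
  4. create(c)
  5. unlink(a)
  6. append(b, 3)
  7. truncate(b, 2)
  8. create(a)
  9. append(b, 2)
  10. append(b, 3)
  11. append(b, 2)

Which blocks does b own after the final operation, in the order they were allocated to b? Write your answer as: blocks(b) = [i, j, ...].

blocks(b) = [2, 0, 4, 5, 6, 7, 8, 9, 10]

create(a): bitmap=F............. | a=[0]
append(a, 1): bitmap=FF............ | a=[0, 1]
create(b): bitmap=FFF........... | a=[0, 1] b=[2]
create(c): bitmap=FFFF.......... | a=[0, 1] b=[2] c=[3]
unlink(a): bitmap=..FF.......... | b=[2] c=[3]
append(b, 3): bitmap=FFFFF......... | b=[2, 0, 1, 4] c=[3]
truncate(b, 2): bitmap=F.FF.......... | b=[2, 0] c=[3]
create(a): bitmap=FFFF.......... | a=[1] b=[2, 0] c=[3]
append(b, 2): bitmap=FFFFFF........ | a=[1] b=[2, 0, 4, 5] c=[3]
append(b, 3): bitmap=FFFFFFFFF..... | a=[1] b=[2, 0, 4, 5, 6, 7, 8] c=[3]
append(b, 2): bitmap=FFFFFFFFFFF... | a=[1] b=[2, 0, 4, 5, 6, 7, 8, 9, 10] c=[3]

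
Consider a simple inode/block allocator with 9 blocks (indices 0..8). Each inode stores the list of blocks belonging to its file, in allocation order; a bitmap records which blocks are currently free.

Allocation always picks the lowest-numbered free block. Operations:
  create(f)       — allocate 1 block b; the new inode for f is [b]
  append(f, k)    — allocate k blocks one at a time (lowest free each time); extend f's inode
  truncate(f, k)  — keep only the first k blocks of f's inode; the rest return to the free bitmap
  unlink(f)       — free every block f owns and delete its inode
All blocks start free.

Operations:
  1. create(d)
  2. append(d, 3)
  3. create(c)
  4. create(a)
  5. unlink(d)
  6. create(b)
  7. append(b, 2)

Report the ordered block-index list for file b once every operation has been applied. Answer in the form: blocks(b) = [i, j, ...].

blocks(b) = [0, 1, 2]

create(d): bitmap=F........ | d=[0]
append(d, 3): bitmap=FFFF..... | d=[0, 1, 2, 3]
create(c): bitmap=FFFFF.... | c=[4] d=[0, 1, 2, 3]
create(a): bitmap=FFFFFF... | a=[5] c=[4] d=[0, 1, 2, 3]
unlink(d): bitmap=....FF... | a=[5] c=[4]
create(b): bitmap=F...FF... | a=[5] b=[0] c=[4]
append(b, 2): bitmap=FFF.FF... | a=[5] b=[0, 1, 2] c=[4]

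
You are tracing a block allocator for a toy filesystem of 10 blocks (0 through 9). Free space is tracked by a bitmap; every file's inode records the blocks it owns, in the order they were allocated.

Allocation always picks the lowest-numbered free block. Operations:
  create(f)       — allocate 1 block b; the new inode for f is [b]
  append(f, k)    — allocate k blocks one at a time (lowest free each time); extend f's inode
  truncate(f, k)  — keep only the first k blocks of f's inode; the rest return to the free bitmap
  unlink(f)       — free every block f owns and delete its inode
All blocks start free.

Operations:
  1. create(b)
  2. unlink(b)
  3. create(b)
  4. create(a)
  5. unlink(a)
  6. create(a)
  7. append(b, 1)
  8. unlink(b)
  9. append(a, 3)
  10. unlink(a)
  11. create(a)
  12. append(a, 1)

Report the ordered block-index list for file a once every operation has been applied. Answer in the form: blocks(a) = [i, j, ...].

blocks(a) = [0, 1]

  1. create(b)  ⇒  F.........  {b→[0]}
  2. unlink(b)  ⇒  ..........  {}
  3. create(b)  ⇒  F.........  {b→[0]}
  4. create(a)  ⇒  FF........  {a→[1]; b→[0]}
  5. unlink(a)  ⇒  F.........  {b→[0]}
  6. create(a)  ⇒  FF........  {a→[1]; b→[0]}
  7. append(b, 1)  ⇒  FFF.......  {a→[1]; b→[0, 2]}
  8. unlink(b)  ⇒  .F........  {a→[1]}
  9. append(a, 3)  ⇒  FFFF......  {a→[1, 0, 2, 3]}
  10. unlink(a)  ⇒  ..........  {}
  11. create(a)  ⇒  F.........  {a→[0]}
  12. append(a, 1)  ⇒  FF........  {a→[0, 1]}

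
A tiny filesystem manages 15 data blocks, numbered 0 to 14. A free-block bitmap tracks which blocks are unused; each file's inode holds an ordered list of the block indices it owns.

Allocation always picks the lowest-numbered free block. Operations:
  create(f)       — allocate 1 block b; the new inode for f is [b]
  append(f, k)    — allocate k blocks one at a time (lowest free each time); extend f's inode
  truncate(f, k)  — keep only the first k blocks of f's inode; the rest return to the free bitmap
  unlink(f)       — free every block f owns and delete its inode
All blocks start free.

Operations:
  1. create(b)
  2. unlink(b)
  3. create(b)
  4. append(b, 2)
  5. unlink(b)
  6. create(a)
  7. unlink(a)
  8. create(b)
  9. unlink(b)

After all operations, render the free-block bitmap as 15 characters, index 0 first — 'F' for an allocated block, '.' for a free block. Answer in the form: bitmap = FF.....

bitmap = ...............

after create(b) → b:[0]  free=[F..............]
after unlink(b) →   free=[...............]
after create(b) → b:[0]  free=[F..............]
after append(b, 2) → b:[0, 1, 2]  free=[FFF............]
after unlink(b) →   free=[...............]
after create(a) → a:[0]  free=[F..............]
after unlink(a) →   free=[...............]
after create(b) → b:[0]  free=[F..............]
after unlink(b) →   free=[...............]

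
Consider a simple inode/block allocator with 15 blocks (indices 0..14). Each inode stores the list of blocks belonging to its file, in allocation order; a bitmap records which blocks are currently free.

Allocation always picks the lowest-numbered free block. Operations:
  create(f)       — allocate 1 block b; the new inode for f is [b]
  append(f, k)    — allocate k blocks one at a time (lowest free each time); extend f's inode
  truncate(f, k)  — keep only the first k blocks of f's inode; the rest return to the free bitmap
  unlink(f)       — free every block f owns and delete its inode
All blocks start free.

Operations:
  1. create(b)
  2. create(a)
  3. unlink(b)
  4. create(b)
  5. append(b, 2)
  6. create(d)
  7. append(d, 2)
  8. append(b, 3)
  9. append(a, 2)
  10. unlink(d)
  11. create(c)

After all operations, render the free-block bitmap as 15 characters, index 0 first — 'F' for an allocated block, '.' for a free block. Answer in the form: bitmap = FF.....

bitmap = FFFFF..FFFFF...

  1. create(b)  ⇒  F..............  {b→[0]}
  2. create(a)  ⇒  FF.............  {a→[1]; b→[0]}
  3. unlink(b)  ⇒  .F.............  {a→[1]}
  4. create(b)  ⇒  FF.............  {a→[1]; b→[0]}
  5. append(b, 2)  ⇒  FFFF...........  {a→[1]; b→[0, 2, 3]}
  6. create(d)  ⇒  FFFFF..........  {a→[1]; b→[0, 2, 3]; d→[4]}
  7. append(d, 2)  ⇒  FFFFFFF........  {a→[1]; b→[0, 2, 3]; d→[4, 5, 6]}
  8. append(b, 3)  ⇒  FFFFFFFFFF.....  {a→[1]; b→[0, 2, 3, 7, 8, 9]; d→[4, 5, 6]}
  9. append(a, 2)  ⇒  FFFFFFFFFFFF...  {a→[1, 10, 11]; b→[0, 2, 3, 7, 8, 9]; d→[4, 5, 6]}
  10. unlink(d)  ⇒  FFFF...FFFFF...  {a→[1, 10, 11]; b→[0, 2, 3, 7, 8, 9]}
  11. create(c)  ⇒  FFFFF..FFFFF...  {a→[1, 10, 11]; b→[0, 2, 3, 7, 8, 9]; c→[4]}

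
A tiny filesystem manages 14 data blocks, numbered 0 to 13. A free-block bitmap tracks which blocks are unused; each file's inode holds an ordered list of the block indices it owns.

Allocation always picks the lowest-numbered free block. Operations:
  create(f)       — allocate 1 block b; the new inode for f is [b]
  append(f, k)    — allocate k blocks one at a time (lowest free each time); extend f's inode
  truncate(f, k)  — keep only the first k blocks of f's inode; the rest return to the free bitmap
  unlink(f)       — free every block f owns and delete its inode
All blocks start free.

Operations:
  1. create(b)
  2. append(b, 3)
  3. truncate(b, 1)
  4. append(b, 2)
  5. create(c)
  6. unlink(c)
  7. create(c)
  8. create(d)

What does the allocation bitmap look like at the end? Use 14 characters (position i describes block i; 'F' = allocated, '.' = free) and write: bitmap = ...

create(b): bitmap=F............. | b=[0]
append(b, 3): bitmap=FFFF.......... | b=[0, 1, 2, 3]
truncate(b, 1): bitmap=F............. | b=[0]
append(b, 2): bitmap=FFF........... | b=[0, 1, 2]
create(c): bitmap=FFFF.......... | b=[0, 1, 2] c=[3]
unlink(c): bitmap=FFF........... | b=[0, 1, 2]
create(c): bitmap=FFFF.......... | b=[0, 1, 2] c=[3]
create(d): bitmap=FFFFF......... | b=[0, 1, 2] c=[3] d=[4]

bitmap = FFFFF.........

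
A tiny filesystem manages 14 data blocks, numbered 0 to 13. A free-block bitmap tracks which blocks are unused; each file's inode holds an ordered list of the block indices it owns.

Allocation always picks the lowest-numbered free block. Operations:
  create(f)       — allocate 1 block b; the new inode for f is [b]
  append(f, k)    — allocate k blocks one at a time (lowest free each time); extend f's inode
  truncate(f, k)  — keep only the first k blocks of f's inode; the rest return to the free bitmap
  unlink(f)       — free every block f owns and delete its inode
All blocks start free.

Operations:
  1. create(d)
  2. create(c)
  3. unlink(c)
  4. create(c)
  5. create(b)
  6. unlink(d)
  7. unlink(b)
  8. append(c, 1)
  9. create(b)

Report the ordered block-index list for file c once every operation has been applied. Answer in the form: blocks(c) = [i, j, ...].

blocks(c) = [1, 0]

after create(d) → d:[0]  free=[F.............]
after create(c) → c:[1], d:[0]  free=[FF............]
after unlink(c) → d:[0]  free=[F.............]
after create(c) → c:[1], d:[0]  free=[FF............]
after create(b) → b:[2], c:[1], d:[0]  free=[FFF...........]
after unlink(d) → b:[2], c:[1]  free=[.FF...........]
after unlink(b) → c:[1]  free=[.F............]
after append(c, 1) → c:[1, 0]  free=[FF............]
after create(b) → b:[2], c:[1, 0]  free=[FFF...........]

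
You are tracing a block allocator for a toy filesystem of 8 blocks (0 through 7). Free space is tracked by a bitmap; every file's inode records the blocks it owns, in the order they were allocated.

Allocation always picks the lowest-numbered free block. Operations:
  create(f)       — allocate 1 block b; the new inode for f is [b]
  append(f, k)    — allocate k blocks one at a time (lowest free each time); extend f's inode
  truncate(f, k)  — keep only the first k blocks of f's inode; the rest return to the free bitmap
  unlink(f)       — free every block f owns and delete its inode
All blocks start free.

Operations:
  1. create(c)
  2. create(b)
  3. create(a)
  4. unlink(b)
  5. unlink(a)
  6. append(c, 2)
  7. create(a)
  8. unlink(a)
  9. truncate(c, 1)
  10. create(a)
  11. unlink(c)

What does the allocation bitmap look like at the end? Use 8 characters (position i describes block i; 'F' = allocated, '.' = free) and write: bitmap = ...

  1. create(c)  ⇒  F.......  {c→[0]}
  2. create(b)  ⇒  FF......  {b→[1]; c→[0]}
  3. create(a)  ⇒  FFF.....  {a→[2]; b→[1]; c→[0]}
  4. unlink(b)  ⇒  F.F.....  {a→[2]; c→[0]}
  5. unlink(a)  ⇒  F.......  {c→[0]}
  6. append(c, 2)  ⇒  FFF.....  {c→[0, 1, 2]}
  7. create(a)  ⇒  FFFF....  {a→[3]; c→[0, 1, 2]}
  8. unlink(a)  ⇒  FFF.....  {c→[0, 1, 2]}
  9. truncate(c, 1)  ⇒  F.......  {c→[0]}
  10. create(a)  ⇒  FF......  {a→[1]; c→[0]}
  11. unlink(c)  ⇒  .F......  {a→[1]}

bitmap = .F......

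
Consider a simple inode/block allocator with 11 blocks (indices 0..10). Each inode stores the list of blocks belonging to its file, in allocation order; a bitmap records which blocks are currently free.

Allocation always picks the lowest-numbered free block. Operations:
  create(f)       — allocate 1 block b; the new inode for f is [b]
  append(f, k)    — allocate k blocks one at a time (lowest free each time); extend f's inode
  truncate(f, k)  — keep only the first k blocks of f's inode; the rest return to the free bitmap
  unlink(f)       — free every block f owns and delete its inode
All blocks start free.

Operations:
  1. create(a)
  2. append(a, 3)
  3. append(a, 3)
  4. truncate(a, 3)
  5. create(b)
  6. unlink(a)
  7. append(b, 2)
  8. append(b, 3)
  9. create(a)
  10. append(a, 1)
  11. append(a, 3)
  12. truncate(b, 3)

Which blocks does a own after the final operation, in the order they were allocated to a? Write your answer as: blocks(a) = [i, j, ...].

blocks(a) = [6, 7, 8, 9, 10]

after create(a) → a:[0]  free=[F..........]
after append(a, 3) → a:[0, 1, 2, 3]  free=[FFFF.......]
after append(a, 3) → a:[0, 1, 2, 3, 4, 5, 6]  free=[FFFFFFF....]
after truncate(a, 3) → a:[0, 1, 2]  free=[FFF........]
after create(b) → a:[0, 1, 2], b:[3]  free=[FFFF.......]
after unlink(a) → b:[3]  free=[...F.......]
after append(b, 2) → b:[3, 0, 1]  free=[FF.F.......]
after append(b, 3) → b:[3, 0, 1, 2, 4, 5]  free=[FFFFFF.....]
after create(a) → a:[6], b:[3, 0, 1, 2, 4, 5]  free=[FFFFFFF....]
after append(a, 1) → a:[6, 7], b:[3, 0, 1, 2, 4, 5]  free=[FFFFFFFF...]
after append(a, 3) → a:[6, 7, 8, 9, 10], b:[3, 0, 1, 2, 4, 5]  free=[FFFFFFFFFFF]
after truncate(b, 3) → a:[6, 7, 8, 9, 10], b:[3, 0, 1]  free=[FF.F..FFFFF]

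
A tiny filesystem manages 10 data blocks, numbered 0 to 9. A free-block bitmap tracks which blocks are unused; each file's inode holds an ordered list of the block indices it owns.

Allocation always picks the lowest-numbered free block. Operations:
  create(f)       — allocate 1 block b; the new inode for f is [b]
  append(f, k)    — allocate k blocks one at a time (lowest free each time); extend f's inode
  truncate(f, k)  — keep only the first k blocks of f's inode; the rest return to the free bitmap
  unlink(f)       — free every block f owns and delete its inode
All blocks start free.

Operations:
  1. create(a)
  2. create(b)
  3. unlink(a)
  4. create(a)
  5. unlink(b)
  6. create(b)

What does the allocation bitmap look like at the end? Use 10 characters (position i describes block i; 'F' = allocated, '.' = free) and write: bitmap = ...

after create(a) → a:[0]  free=[F.........]
after create(b) → a:[0], b:[1]  free=[FF........]
after unlink(a) → b:[1]  free=[.F........]
after create(a) → a:[0], b:[1]  free=[FF........]
after unlink(b) → a:[0]  free=[F.........]
after create(b) → a:[0], b:[1]  free=[FF........]

bitmap = FF........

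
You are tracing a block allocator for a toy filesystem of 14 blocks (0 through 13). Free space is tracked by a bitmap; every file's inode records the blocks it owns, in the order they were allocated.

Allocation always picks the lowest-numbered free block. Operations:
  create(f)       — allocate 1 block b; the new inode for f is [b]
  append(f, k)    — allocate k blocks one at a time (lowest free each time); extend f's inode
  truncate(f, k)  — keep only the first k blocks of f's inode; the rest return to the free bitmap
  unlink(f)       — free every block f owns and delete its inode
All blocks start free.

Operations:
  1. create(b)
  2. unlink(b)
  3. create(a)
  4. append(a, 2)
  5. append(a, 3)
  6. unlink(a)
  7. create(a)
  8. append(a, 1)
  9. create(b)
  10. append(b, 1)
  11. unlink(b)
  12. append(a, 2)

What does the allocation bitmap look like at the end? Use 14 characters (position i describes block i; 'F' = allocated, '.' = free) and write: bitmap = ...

  1. create(b)  ⇒  F.............  {b→[0]}
  2. unlink(b)  ⇒  ..............  {}
  3. create(a)  ⇒  F.............  {a→[0]}
  4. append(a, 2)  ⇒  FFF...........  {a→[0, 1, 2]}
  5. append(a, 3)  ⇒  FFFFFF........  {a→[0, 1, 2, 3, 4, 5]}
  6. unlink(a)  ⇒  ..............  {}
  7. create(a)  ⇒  F.............  {a→[0]}
  8. append(a, 1)  ⇒  FF............  {a→[0, 1]}
  9. create(b)  ⇒  FFF...........  {a→[0, 1]; b→[2]}
  10. append(b, 1)  ⇒  FFFF..........  {a→[0, 1]; b→[2, 3]}
  11. unlink(b)  ⇒  FF............  {a→[0, 1]}
  12. append(a, 2)  ⇒  FFFF..........  {a→[0, 1, 2, 3]}

bitmap = FFFF..........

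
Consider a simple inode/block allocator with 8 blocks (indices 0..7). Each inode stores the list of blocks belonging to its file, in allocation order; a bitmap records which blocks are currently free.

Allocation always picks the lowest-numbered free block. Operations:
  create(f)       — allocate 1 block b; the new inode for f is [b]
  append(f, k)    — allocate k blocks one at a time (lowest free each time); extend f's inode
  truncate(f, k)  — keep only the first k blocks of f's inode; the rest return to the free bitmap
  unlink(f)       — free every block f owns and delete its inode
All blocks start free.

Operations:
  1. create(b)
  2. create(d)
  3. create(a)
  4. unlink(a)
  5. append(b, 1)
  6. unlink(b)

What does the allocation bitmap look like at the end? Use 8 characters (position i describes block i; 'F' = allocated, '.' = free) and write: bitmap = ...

create(b): bitmap=F....... | b=[0]
create(d): bitmap=FF...... | b=[0] d=[1]
create(a): bitmap=FFF..... | a=[2] b=[0] d=[1]
unlink(a): bitmap=FF...... | b=[0] d=[1]
append(b, 1): bitmap=FFF..... | b=[0, 2] d=[1]
unlink(b): bitmap=.F...... | d=[1]

bitmap = .F......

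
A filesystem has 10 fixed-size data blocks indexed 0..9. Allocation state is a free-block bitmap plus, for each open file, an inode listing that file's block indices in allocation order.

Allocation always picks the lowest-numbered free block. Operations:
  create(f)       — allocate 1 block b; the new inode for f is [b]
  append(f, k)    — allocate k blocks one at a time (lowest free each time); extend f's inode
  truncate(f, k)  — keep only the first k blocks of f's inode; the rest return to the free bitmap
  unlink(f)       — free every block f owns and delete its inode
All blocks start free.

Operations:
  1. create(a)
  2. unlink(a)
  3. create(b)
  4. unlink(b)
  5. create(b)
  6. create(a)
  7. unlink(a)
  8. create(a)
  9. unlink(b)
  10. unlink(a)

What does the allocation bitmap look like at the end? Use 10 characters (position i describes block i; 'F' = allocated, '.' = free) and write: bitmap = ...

after create(a) → a:[0]  free=[F.........]
after unlink(a) →   free=[..........]
after create(b) → b:[0]  free=[F.........]
after unlink(b) →   free=[..........]
after create(b) → b:[0]  free=[F.........]
after create(a) → a:[1], b:[0]  free=[FF........]
after unlink(a) → b:[0]  free=[F.........]
after create(a) → a:[1], b:[0]  free=[FF........]
after unlink(b) → a:[1]  free=[.F........]
after unlink(a) →   free=[..........]

bitmap = ..........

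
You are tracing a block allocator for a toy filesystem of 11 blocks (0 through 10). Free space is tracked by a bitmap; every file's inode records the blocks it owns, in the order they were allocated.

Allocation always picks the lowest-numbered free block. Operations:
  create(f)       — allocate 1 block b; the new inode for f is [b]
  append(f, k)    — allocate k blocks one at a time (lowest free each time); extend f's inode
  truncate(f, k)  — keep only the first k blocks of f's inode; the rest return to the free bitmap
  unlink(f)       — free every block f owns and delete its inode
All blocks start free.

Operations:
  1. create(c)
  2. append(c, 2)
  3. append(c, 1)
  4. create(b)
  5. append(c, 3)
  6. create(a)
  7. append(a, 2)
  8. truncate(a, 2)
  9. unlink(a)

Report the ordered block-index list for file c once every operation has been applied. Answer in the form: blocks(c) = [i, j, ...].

blocks(c) = [0, 1, 2, 3, 5, 6, 7]

[1] create(c) — c=0 (map F..........)
[2] append(c, 2) — c=0,1,2 (map FFF........)
[3] append(c, 1) — c=0,1,2,3 (map FFFF.......)
[4] create(b) — b=4 c=0,1,2,3 (map FFFFF......)
[5] append(c, 3) — b=4 c=0,1,2,3,5,6,7 (map FFFFFFFF...)
[6] create(a) — a=8 b=4 c=0,1,2,3,5,6,7 (map FFFFFFFFF..)
[7] append(a, 2) — a=8,9,10 b=4 c=0,1,2,3,5,6,7 (map FFFFFFFFFFF)
[8] truncate(a, 2) — a=8,9 b=4 c=0,1,2,3,5,6,7 (map FFFFFFFFFF.)
[9] unlink(a) — b=4 c=0,1,2,3,5,6,7 (map FFFFFFFF...)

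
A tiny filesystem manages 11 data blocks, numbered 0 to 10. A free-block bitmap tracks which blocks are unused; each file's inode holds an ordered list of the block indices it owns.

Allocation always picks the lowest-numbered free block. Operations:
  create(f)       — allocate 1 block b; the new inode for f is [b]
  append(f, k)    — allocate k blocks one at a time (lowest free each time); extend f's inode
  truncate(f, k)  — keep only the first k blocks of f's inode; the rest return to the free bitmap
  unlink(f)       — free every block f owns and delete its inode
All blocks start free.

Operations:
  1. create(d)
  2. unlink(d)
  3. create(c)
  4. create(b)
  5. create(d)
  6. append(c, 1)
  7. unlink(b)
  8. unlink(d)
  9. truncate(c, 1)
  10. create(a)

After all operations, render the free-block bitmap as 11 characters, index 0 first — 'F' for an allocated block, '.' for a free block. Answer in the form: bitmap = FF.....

bitmap = FF.........

[1] create(d) — d=0 (map F..........)
[2] unlink(d) —  (map ...........)
[3] create(c) — c=0 (map F..........)
[4] create(b) — b=1 c=0 (map FF.........)
[5] create(d) — b=1 c=0 d=2 (map FFF........)
[6] append(c, 1) — b=1 c=0,3 d=2 (map FFFF.......)
[7] unlink(b) — c=0,3 d=2 (map F.FF.......)
[8] unlink(d) — c=0,3 (map F..F.......)
[9] truncate(c, 1) — c=0 (map F..........)
[10] create(a) — a=1 c=0 (map FF.........)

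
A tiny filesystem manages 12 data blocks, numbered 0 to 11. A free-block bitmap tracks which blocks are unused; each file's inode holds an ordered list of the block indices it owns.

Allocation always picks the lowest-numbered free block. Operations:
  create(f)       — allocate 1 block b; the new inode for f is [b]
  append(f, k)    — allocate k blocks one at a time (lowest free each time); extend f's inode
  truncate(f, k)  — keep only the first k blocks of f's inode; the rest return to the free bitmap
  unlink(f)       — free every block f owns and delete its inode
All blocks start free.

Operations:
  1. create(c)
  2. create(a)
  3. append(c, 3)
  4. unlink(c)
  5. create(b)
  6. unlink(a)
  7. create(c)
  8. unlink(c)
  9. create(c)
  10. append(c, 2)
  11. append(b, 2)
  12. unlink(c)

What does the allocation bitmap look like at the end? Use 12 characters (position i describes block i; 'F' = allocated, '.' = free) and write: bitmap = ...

  1. create(c)  ⇒  F...........  {c→[0]}
  2. create(a)  ⇒  FF..........  {a→[1]; c→[0]}
  3. append(c, 3)  ⇒  FFFFF.......  {a→[1]; c→[0, 2, 3, 4]}
  4. unlink(c)  ⇒  .F..........  {a→[1]}
  5. create(b)  ⇒  FF..........  {a→[1]; b→[0]}
  6. unlink(a)  ⇒  F...........  {b→[0]}
  7. create(c)  ⇒  FF..........  {b→[0]; c→[1]}
  8. unlink(c)  ⇒  F...........  {b→[0]}
  9. create(c)  ⇒  FF..........  {b→[0]; c→[1]}
  10. append(c, 2)  ⇒  FFFF........  {b→[0]; c→[1, 2, 3]}
  11. append(b, 2)  ⇒  FFFFFF......  {b→[0, 4, 5]; c→[1, 2, 3]}
  12. unlink(c)  ⇒  F...FF......  {b→[0, 4, 5]}

bitmap = F...FF......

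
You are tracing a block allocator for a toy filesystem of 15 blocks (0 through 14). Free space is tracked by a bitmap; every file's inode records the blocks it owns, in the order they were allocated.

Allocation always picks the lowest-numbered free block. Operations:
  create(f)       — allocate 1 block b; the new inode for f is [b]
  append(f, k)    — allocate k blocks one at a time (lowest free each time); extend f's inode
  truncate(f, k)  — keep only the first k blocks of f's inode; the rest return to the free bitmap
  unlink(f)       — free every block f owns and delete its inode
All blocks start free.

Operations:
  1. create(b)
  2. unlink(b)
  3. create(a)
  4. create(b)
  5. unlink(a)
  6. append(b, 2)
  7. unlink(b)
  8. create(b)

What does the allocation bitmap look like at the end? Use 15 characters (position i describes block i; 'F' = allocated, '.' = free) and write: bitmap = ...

bitmap = F..............

  1. create(b)  ⇒  F..............  {b→[0]}
  2. unlink(b)  ⇒  ...............  {}
  3. create(a)  ⇒  F..............  {a→[0]}
  4. create(b)  ⇒  FF.............  {a→[0]; b→[1]}
  5. unlink(a)  ⇒  .F.............  {b→[1]}
  6. append(b, 2)  ⇒  FFF............  {b→[1, 0, 2]}
  7. unlink(b)  ⇒  ...............  {}
  8. create(b)  ⇒  F..............  {b→[0]}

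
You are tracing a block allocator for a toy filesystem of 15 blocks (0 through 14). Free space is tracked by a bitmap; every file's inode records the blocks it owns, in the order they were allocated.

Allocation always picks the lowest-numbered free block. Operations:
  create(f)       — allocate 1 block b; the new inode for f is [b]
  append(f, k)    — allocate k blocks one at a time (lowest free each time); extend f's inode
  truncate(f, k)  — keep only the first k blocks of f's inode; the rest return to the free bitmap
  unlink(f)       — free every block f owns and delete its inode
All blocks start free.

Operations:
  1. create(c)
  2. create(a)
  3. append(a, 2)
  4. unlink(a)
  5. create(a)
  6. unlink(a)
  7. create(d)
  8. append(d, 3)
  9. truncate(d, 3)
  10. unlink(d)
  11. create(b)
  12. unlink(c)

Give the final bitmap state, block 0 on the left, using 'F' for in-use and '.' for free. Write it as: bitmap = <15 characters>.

bitmap = .F.............

  1. create(c)  ⇒  F..............  {c→[0]}
  2. create(a)  ⇒  FF.............  {a→[1]; c→[0]}
  3. append(a, 2)  ⇒  FFFF...........  {a→[1, 2, 3]; c→[0]}
  4. unlink(a)  ⇒  F..............  {c→[0]}
  5. create(a)  ⇒  FF.............  {a→[1]; c→[0]}
  6. unlink(a)  ⇒  F..............  {c→[0]}
  7. create(d)  ⇒  FF.............  {c→[0]; d→[1]}
  8. append(d, 3)  ⇒  FFFFF..........  {c→[0]; d→[1, 2, 3, 4]}
  9. truncate(d, 3)  ⇒  FFFF...........  {c→[0]; d→[1, 2, 3]}
  10. unlink(d)  ⇒  F..............  {c→[0]}
  11. create(b)  ⇒  FF.............  {b→[1]; c→[0]}
  12. unlink(c)  ⇒  .F.............  {b→[1]}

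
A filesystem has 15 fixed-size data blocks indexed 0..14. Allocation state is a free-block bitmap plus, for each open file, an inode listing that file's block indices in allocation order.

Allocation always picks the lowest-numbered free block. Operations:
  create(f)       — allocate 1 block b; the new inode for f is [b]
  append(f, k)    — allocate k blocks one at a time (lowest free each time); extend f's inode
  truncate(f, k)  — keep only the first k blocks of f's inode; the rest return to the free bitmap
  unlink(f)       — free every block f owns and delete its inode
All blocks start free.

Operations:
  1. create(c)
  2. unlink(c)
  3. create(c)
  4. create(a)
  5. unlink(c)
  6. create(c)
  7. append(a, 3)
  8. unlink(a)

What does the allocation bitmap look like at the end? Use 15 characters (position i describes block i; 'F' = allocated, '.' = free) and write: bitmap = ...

after create(c) → c:[0]  free=[F..............]
after unlink(c) →   free=[...............]
after create(c) → c:[0]  free=[F..............]
after create(a) → a:[1], c:[0]  free=[FF.............]
after unlink(c) → a:[1]  free=[.F.............]
after create(c) → a:[1], c:[0]  free=[FF.............]
after append(a, 3) → a:[1, 2, 3, 4], c:[0]  free=[FFFFF..........]
after unlink(a) → c:[0]  free=[F..............]

bitmap = F..............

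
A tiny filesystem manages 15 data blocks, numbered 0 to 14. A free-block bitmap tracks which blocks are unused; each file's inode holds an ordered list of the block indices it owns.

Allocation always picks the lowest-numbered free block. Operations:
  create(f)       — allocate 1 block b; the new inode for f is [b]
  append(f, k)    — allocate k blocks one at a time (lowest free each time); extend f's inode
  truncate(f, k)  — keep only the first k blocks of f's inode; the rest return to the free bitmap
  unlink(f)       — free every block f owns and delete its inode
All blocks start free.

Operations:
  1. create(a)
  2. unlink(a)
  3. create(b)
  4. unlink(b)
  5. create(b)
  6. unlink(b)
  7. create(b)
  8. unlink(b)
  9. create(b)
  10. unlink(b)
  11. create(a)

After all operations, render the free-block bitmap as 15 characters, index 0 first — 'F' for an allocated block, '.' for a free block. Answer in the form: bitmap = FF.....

bitmap = F..............

after create(a) → a:[0]  free=[F..............]
after unlink(a) →   free=[...............]
after create(b) → b:[0]  free=[F..............]
after unlink(b) →   free=[...............]
after create(b) → b:[0]  free=[F..............]
after unlink(b) →   free=[...............]
after create(b) → b:[0]  free=[F..............]
after unlink(b) →   free=[...............]
after create(b) → b:[0]  free=[F..............]
after unlink(b) →   free=[...............]
after create(a) → a:[0]  free=[F..............]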